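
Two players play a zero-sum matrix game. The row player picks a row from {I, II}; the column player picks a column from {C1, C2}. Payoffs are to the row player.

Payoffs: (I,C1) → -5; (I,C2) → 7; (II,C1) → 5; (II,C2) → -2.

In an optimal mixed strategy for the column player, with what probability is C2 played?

10/19

Row minima: I → -5, II → -2; maximin = -2.
Column maxima: C1 → 5, C2 → 7; minimax = 5.
-2 ≠ 5, so there is no saddle point; optimal play is mixed.
Let the row player play I with probability p. Expected payoff against C1: (-5)p + 5(1−p) = −10p + 5; against C2: 7p + (-2)(1−p) = 9p − 2.
Setting these equal: −10p + 5 = 9p − 2 ⇒ −19p = -7 ⇒ p = 7/19, and the value is (-10)·(7/19) + 5 = 25/19.
For the column player: with q = P(C1), equating I's and II's payoffs gives −12q + 7 = 7q − 2 ⇒ q = 9/19.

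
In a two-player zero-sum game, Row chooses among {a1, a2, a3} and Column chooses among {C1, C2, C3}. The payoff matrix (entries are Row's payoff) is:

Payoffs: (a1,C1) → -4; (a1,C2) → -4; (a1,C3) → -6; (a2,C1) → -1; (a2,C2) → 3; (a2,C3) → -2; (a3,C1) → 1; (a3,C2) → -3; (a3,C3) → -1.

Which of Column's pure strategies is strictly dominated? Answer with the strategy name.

C3 holds Row's payoff strictly below C1 in every row: -6 < -4, -2 < -1, -1 < 1.
So C1 is strictly dominated for Column.

C1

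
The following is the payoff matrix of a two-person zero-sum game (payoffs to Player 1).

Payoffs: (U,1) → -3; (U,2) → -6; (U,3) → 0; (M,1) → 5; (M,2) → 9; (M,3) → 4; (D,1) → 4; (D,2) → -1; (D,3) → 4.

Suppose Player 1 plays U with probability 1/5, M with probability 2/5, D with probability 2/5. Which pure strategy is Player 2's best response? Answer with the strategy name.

If Player 2 plays 1, Player 1's expected payoff is (1/5)·(-3) + (2/5)·5 + (2/5)·4 = 3.
If Player 2 plays 2, Player 1's expected payoff is (1/5)·(-6) + (2/5)·9 + (2/5)·(-1) = 2.
If Player 2 plays 3, Player 1's expected payoff is (1/5)·0 + (2/5)·4 + (2/5)·4 = 16/5.
Player 2 minimizes Player 1's payoff; the smallest is 2, so the best response is 2.

2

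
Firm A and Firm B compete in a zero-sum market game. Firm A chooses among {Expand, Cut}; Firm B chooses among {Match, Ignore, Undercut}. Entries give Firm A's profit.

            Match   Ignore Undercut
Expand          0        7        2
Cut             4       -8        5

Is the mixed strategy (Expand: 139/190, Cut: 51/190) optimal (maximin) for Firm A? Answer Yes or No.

No

Against Match this mix gives (139/190)·0 + (51/190)·4 = 102/95.
Against Ignore this mix gives (139/190)·7 + (51/190)·(-8) = 113/38.
Against Undercut this mix gives (139/190)·2 + (51/190)·5 = 533/190.
Firm B will play Match, holding Firm A to 102/95. Shifting weight toward the row that does better against Match would raise this floor (the equalizing mix achieves 28/19 against both Match and Ignore), so the proposed strategy is not optimal.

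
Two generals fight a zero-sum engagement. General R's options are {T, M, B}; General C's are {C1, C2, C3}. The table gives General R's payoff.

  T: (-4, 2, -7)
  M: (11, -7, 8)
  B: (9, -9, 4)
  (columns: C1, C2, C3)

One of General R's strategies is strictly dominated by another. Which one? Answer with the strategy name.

B

M gives a strictly higher payoff than B against every column: 11 > 9, -7 > -9, 8 > 4.
So B is strictly dominated and General R never plays it.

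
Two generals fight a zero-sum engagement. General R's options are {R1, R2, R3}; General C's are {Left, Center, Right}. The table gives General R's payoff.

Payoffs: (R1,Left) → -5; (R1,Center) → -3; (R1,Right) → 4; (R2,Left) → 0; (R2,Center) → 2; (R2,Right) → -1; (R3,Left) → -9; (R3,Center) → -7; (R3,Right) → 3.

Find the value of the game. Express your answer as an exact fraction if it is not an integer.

Row minima: R1 → -5, R2 → -1, R3 → -9; maximin = -1.
Column maxima: Left → 0, Center → 2, Right → 4; minimax = 0.
-1 ≠ 0, so there is no saddle point; optimal play is mixed.
R3 is strictly dominated by R1, so General R never plays it.
Center is strictly dominated by Left (it gives General R strictly more in every row), so General C never plays it.
On the remaining 2×2 (R1, R2 vs Left, Right):
Let General R play R1 with probability p. Expected payoff against Left: (-5)p + 0(1−p) = −5p; against Right: 4p + (-1)(1−p) = 5p − 1.
Setting these equal: −5p = 5p − 1 ⇒ −10p = -1 ⇒ p = 1/10, and the value is (-5)·(1/10) = -1/2.
For General C: with q = P(Left), equating R1's and R2's payoffs gives −9q + 4 = q − 1 ⇒ q = 1/2.

-1/2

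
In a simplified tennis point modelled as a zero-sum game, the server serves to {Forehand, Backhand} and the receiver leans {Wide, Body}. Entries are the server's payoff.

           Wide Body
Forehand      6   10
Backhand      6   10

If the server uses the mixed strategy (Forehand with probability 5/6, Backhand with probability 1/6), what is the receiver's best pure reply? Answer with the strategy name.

Wide

If the receiver plays Wide, the server's expected payoff is (5/6)·6 + (1/6)·6 = 6.
If the receiver plays Body, the server's expected payoff is (5/6)·10 + (1/6)·10 = 10.
The receiver minimizes the server's payoff; the smallest is 6, so the best response is Wide.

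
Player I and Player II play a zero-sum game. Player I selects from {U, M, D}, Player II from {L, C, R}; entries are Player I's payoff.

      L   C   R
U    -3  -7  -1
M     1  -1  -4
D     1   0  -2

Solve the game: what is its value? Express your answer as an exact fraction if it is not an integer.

-7/4

Row minima: U → -7, M → -4, D → -2; maximin = -2.
Column maxima: L → 1, C → 0, R → -1; minimax = -1.
-2 ≠ -1, so there is no saddle point; optimal play is mixed.
L is strictly dominated by C (it gives Player I strictly more in every row), so Player II never plays it.
With L eliminated, M is strictly dominated by D (D gives Player I strictly more in every remaining column), so Player I never plays it.
On the remaining 2×2 (U, D vs C, R):
Let Player I play U with probability p. Expected payoff against C: (-7)p + 0(1−p) = −7p; against R: (-1)p + (-2)(1−p) = p − 2.
Setting these equal: −7p = p − 2 ⇒ −8p = -2 ⇒ p = 1/4, and the value is (-7)·(1/4) = -7/4.
For Player II: with q = P(C), equating U's and D's payoffs gives −6q − 1 = 2q − 2 ⇒ q = 1/8.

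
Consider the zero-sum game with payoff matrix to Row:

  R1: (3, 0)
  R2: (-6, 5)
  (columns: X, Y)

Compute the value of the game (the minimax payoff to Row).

Row minima: R1 → 0, R2 → -6; maximin = 0.
Column maxima: X → 3, Y → 5; minimax = 3.
0 ≠ 3, so there is no saddle point; optimal play is mixed.
Let Row play R1 with probability p. Expected payoff against X: 3p + (-6)(1−p) = 9p − 6; against Y: 0p + 5(1−p) = −5p + 5.
Setting these equal: 9p − 6 = −5p + 5 ⇒ 14p = 11 ⇒ p = 11/14, and the value is (9)·(11/14) − 6 = 15/14.
For Column: with q = P(X), equating R1's and R2's payoffs gives 3q = −11q + 5 ⇒ q = 5/14.

15/14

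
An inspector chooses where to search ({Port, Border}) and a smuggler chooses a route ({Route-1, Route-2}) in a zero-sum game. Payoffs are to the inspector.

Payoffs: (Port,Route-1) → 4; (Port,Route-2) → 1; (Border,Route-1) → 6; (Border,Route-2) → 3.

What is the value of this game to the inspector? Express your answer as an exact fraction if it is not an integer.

3

Row minima: Port → 1, Border → 3; maximin = 3.
Column maxima: Route-1 → 6, Route-2 → 3; minimax = 3.
Since maximin = minimax = 3, there is a saddle point and the value is 3.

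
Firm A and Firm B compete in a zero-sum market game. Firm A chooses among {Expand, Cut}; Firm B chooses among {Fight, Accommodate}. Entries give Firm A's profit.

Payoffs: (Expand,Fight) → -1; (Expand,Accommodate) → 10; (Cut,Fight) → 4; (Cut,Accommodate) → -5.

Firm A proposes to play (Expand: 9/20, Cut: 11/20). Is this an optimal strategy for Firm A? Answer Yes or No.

Yes

Against Fight this mix gives (9/20)·(-1) + (11/20)·4 = 7/4.
Against Accommodate this mix gives (9/20)·10 + (11/20)·(-5) = 7/4.
All of Firm B's active replies (Fight, Accommodate) yield 7/4, and no column does worse for Firm A. The mix makes Firm B indifferent and guarantees 7/4, so it is optimal.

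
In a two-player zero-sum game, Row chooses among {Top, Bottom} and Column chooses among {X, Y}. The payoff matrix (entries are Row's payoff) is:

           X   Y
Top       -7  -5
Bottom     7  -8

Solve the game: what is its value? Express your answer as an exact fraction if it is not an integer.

Row minima: Top → -7, Bottom → -8; maximin = -7.
Column maxima: X → 7, Y → -5; minimax = -5.
-7 ≠ -5, so there is no saddle point; optimal play is mixed.
Let Row play Top with probability p. Expected payoff against X: (-7)p + 7(1−p) = −14p + 7; against Y: (-5)p + (-8)(1−p) = 3p − 8.
Setting these equal: −14p + 7 = 3p − 8 ⇒ −17p = -15 ⇒ p = 15/17, and the value is (-14)·(15/17) + 7 = -91/17.
For Column: with q = P(X), equating Top's and Bottom's payoffs gives −2q − 5 = 15q − 8 ⇒ q = 3/17.

-91/17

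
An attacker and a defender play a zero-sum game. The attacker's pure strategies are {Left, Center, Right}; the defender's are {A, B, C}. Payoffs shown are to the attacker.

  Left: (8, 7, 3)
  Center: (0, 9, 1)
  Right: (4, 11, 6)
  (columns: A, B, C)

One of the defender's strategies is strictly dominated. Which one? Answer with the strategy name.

C holds the attacker's payoff strictly below B in every row: 3 < 7, 1 < 9, 6 < 11.
So B is strictly dominated for the defender.

B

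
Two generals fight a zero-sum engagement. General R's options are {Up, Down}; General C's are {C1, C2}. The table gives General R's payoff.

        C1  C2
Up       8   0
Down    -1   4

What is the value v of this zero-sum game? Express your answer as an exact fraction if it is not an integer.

Row minima: Up → 0, Down → -1; maximin = 0.
Column maxima: C1 → 8, C2 → 4; minimax = 4.
0 ≠ 4, so there is no saddle point; optimal play is mixed.
Let General R play Up with probability p. Expected payoff against C1: 8p + (-1)(1−p) = 9p − 1; against C2: 0p + 4(1−p) = −4p + 4.
Setting these equal: 9p − 1 = −4p + 4 ⇒ 13p = 5 ⇒ p = 5/13, and the value is (9)·(5/13) − 1 = 32/13.
For General C: with q = P(C1), equating Up's and Down's payoffs gives 8q = −5q + 4 ⇒ q = 4/13.

32/13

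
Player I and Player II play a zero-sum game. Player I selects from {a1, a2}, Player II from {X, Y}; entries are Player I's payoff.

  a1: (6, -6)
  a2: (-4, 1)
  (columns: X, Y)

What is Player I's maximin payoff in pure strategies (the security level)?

Row minima: a1 → -6, a2 → -4.
The best of these is -4.

-4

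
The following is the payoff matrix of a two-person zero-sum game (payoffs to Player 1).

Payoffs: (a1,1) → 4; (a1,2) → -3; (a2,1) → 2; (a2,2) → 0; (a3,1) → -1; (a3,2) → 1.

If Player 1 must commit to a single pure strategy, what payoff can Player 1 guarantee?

Row minima: a1 → -3, a2 → 0, a3 → -1.
The best of these is 0.

0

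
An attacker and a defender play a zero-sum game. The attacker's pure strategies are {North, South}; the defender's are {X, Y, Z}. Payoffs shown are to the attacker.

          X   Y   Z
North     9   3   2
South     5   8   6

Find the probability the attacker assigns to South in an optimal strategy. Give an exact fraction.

Row minima: North → 2, South → 5; maximin = 5.
Column maxima: X → 9, Y → 8, Z → 6; minimax = 6.
5 ≠ 6, so there is no saddle point; optimal play is mixed.
Y is strictly dominated by Z (it gives the attacker strictly more in every row), so the defender never plays it.
On the remaining 2×2 (North, South vs X, Z):
Let the attacker play North with probability p. Expected payoff against X: 9p + 5(1−p) = 4p + 5; against Z: 2p + 6(1−p) = −4p + 6.
Setting these equal: 4p + 5 = −4p + 6 ⇒ 8p = 1 ⇒ p = 1/8, and the value is (4)·(1/8) + 5 = 11/2.
For the defender: with q = P(X), equating North's and South's payoffs gives 7q + 2 = −q + 6 ⇒ q = 1/2.

7/8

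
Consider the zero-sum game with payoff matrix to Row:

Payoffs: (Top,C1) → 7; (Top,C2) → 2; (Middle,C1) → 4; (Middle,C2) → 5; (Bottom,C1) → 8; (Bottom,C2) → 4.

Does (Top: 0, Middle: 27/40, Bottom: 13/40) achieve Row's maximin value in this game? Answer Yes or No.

Against C1 this mix gives (27/40)·4 + (13/40)·8 = 53/10.
Against C2 this mix gives (27/40)·5 + (13/40)·4 = 187/40.
Column will play C2, holding Row to 187/40. Shifting weight toward the row that does better against C2 would raise this floor (the equalizing mix achieves 24/5 against both C2 and C1), so the proposed strategy is not optimal.

No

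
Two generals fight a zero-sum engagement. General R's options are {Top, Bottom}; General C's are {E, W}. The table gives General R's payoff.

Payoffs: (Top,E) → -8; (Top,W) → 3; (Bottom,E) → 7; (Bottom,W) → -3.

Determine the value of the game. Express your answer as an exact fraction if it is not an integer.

Row minima: Top → -8, Bottom → -3; maximin = -3.
Column maxima: E → 7, W → 3; minimax = 3.
-3 ≠ 3, so there is no saddle point; optimal play is mixed.
Let General R play Top with probability p. Expected payoff against E: (-8)p + 7(1−p) = −15p + 7; against W: 3p + (-3)(1−p) = 6p − 3.
Setting these equal: −15p + 7 = 6p − 3 ⇒ −21p = -10 ⇒ p = 10/21, and the value is (-15)·(10/21) + 7 = -1/7.
For General C: with q = P(E), equating Top's and Bottom's payoffs gives −11q + 3 = 10q − 3 ⇒ q = 2/7.

-1/7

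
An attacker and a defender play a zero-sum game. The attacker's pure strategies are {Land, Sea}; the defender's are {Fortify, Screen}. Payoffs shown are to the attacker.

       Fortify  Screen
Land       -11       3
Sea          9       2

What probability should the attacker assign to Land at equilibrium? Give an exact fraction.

Row minima: Land → -11, Sea → 2; maximin = 2.
Column maxima: Fortify → 9, Screen → 3; minimax = 3.
2 ≠ 3, so there is no saddle point; optimal play is mixed.
Let the attacker play Land with probability p. Expected payoff against Fortify: (-11)p + 9(1−p) = −20p + 9; against Screen: 3p + 2(1−p) = p + 2.
Setting these equal: −20p + 9 = p + 2 ⇒ −21p = -7 ⇒ p = 1/3, and the value is (-20)·(1/3) + 9 = 7/3.
For the defender: with q = P(Fortify), equating Land's and Sea's payoffs gives −14q + 3 = 7q + 2 ⇒ q = 1/21.

1/3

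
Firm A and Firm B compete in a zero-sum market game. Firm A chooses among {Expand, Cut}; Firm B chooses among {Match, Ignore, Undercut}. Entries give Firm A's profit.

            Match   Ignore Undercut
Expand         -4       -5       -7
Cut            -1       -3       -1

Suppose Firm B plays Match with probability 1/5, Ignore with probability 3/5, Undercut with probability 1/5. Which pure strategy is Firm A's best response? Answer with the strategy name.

Cut

Expected payoff of Expand: (1/5)·(-4) + (3/5)·(-5) + (1/5)·(-7) = -26/5.
Expected payoff of Cut: (1/5)·(-1) + (3/5)·(-3) + (1/5)·(-1) = -11/5.
The largest is -11/5, so Firm A's best response is Cut.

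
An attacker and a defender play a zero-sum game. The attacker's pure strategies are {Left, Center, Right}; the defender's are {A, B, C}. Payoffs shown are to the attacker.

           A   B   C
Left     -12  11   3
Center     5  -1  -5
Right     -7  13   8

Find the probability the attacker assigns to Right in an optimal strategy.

Row minima: Left → -12, Center → -5, Right → -7; maximin = -5.
Column maxima: A → 5, B → 13, C → 8; minimax = 5.
-5 ≠ 5, so there is no saddle point; optimal play is mixed.
Left is strictly dominated by Right, so the attacker never plays it.
B is strictly dominated by C (it gives the attacker strictly more in every row), so the defender never plays it.
On the remaining 2×2 (Center, Right vs A, C):
Let the attacker play Center with probability p. Expected payoff against A: 5p + (-7)(1−p) = 12p − 7; against C: (-5)p + 8(1−p) = −13p + 8.
Setting these equal: 12p − 7 = −13p + 8 ⇒ 25p = 15 ⇒ p = 3/5, and the value is (12)·(3/5) − 7 = 1/5.
For the defender: with q = P(A), equating Center's and Right's payoffs gives 10q − 5 = −15q + 8 ⇒ q = 13/25.

2/5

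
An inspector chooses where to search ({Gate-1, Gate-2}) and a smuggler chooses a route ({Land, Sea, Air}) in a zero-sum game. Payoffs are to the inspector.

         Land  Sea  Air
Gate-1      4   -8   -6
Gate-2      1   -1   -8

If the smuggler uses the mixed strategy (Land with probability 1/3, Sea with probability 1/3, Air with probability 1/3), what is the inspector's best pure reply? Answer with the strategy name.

Gate-2

Expected payoff of Gate-1: (1/3)·4 + (1/3)·(-8) + (1/3)·(-6) = -10/3.
Expected payoff of Gate-2: (1/3)·1 + (1/3)·(-1) + (1/3)·(-8) = -8/3.
The largest is -8/3, so the inspector's best response is Gate-2.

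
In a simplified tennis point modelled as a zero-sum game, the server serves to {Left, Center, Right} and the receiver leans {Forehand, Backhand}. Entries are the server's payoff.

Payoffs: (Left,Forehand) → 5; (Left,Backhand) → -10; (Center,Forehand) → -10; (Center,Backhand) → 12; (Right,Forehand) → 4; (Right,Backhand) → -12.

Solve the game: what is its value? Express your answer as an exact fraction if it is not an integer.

-40/37

Row minima: Left → -10, Center → -10, Right → -12; maximin = -10.
Column maxima: Forehand → 5, Backhand → 12; minimax = 5.
-10 ≠ 5, so there is no saddle point; optimal play is mixed.
Right is strictly dominated by Left, so the server never plays it.
On the remaining 2×2 (Left, Center vs Forehand, Backhand):
Let the server play Left with probability p. Expected payoff against Forehand: 5p + (-10)(1−p) = 15p − 10; against Backhand: (-10)p + 12(1−p) = −22p + 12.
Setting these equal: 15p − 10 = −22p + 12 ⇒ 37p = 22 ⇒ p = 22/37, and the value is (15)·(22/37) − 10 = -40/37.
For the receiver: with q = P(Forehand), equating Left's and Center's payoffs gives 15q − 10 = −22q + 12 ⇒ q = 22/37.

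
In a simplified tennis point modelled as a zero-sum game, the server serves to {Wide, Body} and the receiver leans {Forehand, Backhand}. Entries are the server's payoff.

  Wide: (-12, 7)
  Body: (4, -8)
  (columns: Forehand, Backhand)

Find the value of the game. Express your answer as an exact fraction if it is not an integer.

Row minima: Wide → -12, Body → -8; maximin = -8.
Column maxima: Forehand → 4, Backhand → 7; minimax = 4.
-8 ≠ 4, so there is no saddle point; optimal play is mixed.
Let the server play Wide with probability p. Expected payoff against Forehand: (-12)p + 4(1−p) = −16p + 4; against Backhand: 7p + (-8)(1−p) = 15p − 8.
Setting these equal: −16p + 4 = 15p − 8 ⇒ −31p = -12 ⇒ p = 12/31, and the value is (-16)·(12/31) + 4 = -68/31.
For the receiver: with q = P(Forehand), equating Wide's and Body's payoffs gives −19q + 7 = 12q − 8 ⇒ q = 15/31.

-68/31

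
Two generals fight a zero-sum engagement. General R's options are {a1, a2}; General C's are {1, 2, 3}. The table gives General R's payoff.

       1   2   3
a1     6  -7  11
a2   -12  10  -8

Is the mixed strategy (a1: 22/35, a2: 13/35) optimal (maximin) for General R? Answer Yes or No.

Yes

Against 1 this mix gives (22/35)·6 + (13/35)·(-12) = -24/35.
Against 2 this mix gives (22/35)·(-7) + (13/35)·10 = -24/35.
Against 3 this mix gives (22/35)·11 + (13/35)·(-8) = 138/35.
All of General C's active replies (1, 2) yield -24/35, and no column does worse for General R. The mix makes General C indifferent and guarantees -24/35, so it is optimal.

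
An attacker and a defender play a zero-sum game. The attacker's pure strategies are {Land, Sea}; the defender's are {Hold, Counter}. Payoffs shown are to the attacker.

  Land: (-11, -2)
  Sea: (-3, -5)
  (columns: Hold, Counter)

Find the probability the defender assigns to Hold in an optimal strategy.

Row minima: Land → -11, Sea → -5; maximin = -5.
Column maxima: Hold → -3, Counter → -2; minimax = -3.
-5 ≠ -3, so there is no saddle point; optimal play is mixed.
Let the attacker play Land with probability p. Expected payoff against Hold: (-11)p + (-3)(1−p) = −8p − 3; against Counter: (-2)p + (-5)(1−p) = 3p − 5.
Setting these equal: −8p − 3 = 3p − 5 ⇒ −11p = -2 ⇒ p = 2/11, and the value is (-8)·(2/11) − 3 = -49/11.
For the defender: with q = P(Hold), equating Land's and Sea's payoffs gives −9q − 2 = 2q − 5 ⇒ q = 3/11.

3/11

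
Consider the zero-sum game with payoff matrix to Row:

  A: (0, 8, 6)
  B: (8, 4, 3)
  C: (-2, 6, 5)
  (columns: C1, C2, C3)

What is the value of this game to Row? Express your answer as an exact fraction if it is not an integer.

Row minima: A → 0, B → 3, C → -2; maximin = 3.
Column maxima: C1 → 8, C2 → 8, C3 → 6; minimax = 6.
3 ≠ 6, so there is no saddle point; optimal play is mixed.
C is strictly dominated by A, so Row never plays it.
C2 is strictly dominated by C3 (it gives Row strictly more in every row), so Column never plays it.
On the remaining 2×2 (A, B vs C1, C3):
Let Row play A with probability p. Expected payoff against C1: 0p + 8(1−p) = −8p + 8; against C3: 6p + 3(1−p) = 3p + 3.
Setting these equal: −8p + 8 = 3p + 3 ⇒ −11p = -5 ⇒ p = 5/11, and the value is (-8)·(5/11) + 8 = 48/11.
For Column: with q = P(C1), equating A's and B's payoffs gives −6q + 6 = 5q + 3 ⇒ q = 3/11.

48/11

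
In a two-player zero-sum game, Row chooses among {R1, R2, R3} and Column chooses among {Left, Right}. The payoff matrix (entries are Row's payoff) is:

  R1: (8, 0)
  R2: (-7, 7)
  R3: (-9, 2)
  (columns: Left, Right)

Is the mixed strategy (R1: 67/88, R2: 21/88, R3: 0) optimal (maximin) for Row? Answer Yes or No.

No

Against Left this mix gives (67/88)·8 + (21/88)·(-7) = 389/88.
Against Right this mix gives (67/88)·0 + (21/88)·7 = 147/88.
Column will play Right, holding Row to 147/88. Shifting weight toward the row that does better against Right would raise this floor (the equalizing mix achieves 28/11 against both Right and Left), so the proposed strategy is not optimal.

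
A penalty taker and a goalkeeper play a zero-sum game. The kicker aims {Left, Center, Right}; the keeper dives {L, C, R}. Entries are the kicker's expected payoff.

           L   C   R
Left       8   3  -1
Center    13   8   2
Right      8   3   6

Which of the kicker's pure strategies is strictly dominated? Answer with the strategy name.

Left

Center gives a strictly higher payoff than Left against every column: 13 > 8, 8 > 3, 2 > -1.
So Left is strictly dominated and the kicker never plays it.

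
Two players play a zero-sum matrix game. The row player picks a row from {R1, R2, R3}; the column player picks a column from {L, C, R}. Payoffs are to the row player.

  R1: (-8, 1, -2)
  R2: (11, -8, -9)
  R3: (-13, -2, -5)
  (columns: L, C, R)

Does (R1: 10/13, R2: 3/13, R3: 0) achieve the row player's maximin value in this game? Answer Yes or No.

Yes

Against L this mix gives (10/13)·(-8) + (3/13)·11 = -47/13.
Against C this mix gives (10/13)·1 + (3/13)·(-8) = -14/13.
Against R this mix gives (10/13)·(-2) + (3/13)·(-9) = -47/13.
All of the column player's active replies (L, R) yield -47/13, and no column does worse for the row player. The mix makes the column player indifferent and guarantees -47/13, so it is optimal.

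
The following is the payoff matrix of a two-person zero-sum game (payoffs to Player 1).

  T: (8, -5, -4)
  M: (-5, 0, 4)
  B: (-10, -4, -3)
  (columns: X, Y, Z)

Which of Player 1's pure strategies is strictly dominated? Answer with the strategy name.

M gives a strictly higher payoff than B against every column: -5 > -10, 0 > -4, 4 > -3.
So B is strictly dominated and Player 1 never plays it.

B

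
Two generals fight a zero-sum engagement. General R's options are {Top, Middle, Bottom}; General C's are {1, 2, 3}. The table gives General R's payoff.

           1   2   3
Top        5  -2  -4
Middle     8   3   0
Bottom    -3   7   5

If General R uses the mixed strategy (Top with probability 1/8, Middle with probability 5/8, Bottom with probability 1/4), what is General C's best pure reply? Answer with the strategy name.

3

If General C plays 1, General R's expected payoff is (1/8)·5 + (5/8)·8 + (1/4)·(-3) = 39/8.
If General C plays 2, General R's expected payoff is (1/8)·(-2) + (5/8)·3 + (1/4)·7 = 27/8.
If General C plays 3, General R's expected payoff is (1/8)·(-4) + (5/8)·0 + (1/4)·5 = 3/4.
General C minimizes General R's payoff; the smallest is 3/4, so the best response is 3.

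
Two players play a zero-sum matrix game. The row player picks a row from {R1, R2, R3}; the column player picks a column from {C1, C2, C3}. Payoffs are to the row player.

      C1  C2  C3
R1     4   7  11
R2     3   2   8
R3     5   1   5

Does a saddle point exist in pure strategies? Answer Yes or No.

No

Row minima: R1 → 4, R2 → 2, R3 → 1; maximin = 4.
Column maxima: C1 → 5, C2 → 7, C3 → 11; minimax = 5.
4 ≠ 5, so no pure-strategy equilibrium exists.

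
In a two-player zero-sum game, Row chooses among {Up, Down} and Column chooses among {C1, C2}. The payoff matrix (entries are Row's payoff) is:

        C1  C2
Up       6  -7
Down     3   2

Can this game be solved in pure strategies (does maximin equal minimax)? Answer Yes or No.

Yes

Row minima: Up → -7, Down → 2; maximin = 2.
Column maxima: C1 → 6, C2 → 2; minimax = 2.
maximin = minimax = 2, so a saddle point exists.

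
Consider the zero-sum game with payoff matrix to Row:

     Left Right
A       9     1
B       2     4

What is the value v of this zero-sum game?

Row minima: A → 1, B → 2; maximin = 2.
Column maxima: Left → 9, Right → 4; minimax = 4.
2 ≠ 4, so there is no saddle point; optimal play is mixed.
Let Row play A with probability p. Expected payoff against Left: 9p + 2(1−p) = 7p + 2; against Right: 1p + 4(1−p) = −3p + 4.
Setting these equal: 7p + 2 = −3p + 4 ⇒ 10p = 2 ⇒ p = 1/5, and the value is (7)·(1/5) + 2 = 17/5.
For Column: with q = P(Left), equating A's and B's payoffs gives 8q + 1 = −2q + 4 ⇒ q = 3/10.

17/5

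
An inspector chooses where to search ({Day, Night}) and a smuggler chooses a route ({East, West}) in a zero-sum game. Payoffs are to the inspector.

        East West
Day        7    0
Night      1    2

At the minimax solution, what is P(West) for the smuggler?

3/4

Row minima: Day → 0, Night → 1; maximin = 1.
Column maxima: East → 7, West → 2; minimax = 2.
1 ≠ 2, so there is no saddle point; optimal play is mixed.
Let the inspector play Day with probability p. Expected payoff against East: 7p + 1(1−p) = 6p + 1; against West: 0p + 2(1−p) = −2p + 2.
Setting these equal: 6p + 1 = −2p + 2 ⇒ 8p = 1 ⇒ p = 1/8, and the value is (6)·(1/8) + 1 = 7/4.
For the smuggler: with q = P(East), equating Day's and Night's payoffs gives 7q = −q + 2 ⇒ q = 1/4.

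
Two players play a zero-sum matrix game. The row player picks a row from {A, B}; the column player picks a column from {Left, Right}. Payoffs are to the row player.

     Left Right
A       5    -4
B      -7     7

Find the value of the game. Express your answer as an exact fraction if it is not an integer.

7/23

Row minima: A → -4, B → -7; maximin = -4.
Column maxima: Left → 5, Right → 7; minimax = 5.
-4 ≠ 5, so there is no saddle point; optimal play is mixed.
Let the row player play A with probability p. Expected payoff against Left: 5p + (-7)(1−p) = 12p − 7; against Right: (-4)p + 7(1−p) = −11p + 7.
Setting these equal: 12p − 7 = −11p + 7 ⇒ 23p = 14 ⇒ p = 14/23, and the value is (12)·(14/23) − 7 = 7/23.
For the column player: with q = P(Left), equating A's and B's payoffs gives 9q − 4 = −14q + 7 ⇒ q = 11/23.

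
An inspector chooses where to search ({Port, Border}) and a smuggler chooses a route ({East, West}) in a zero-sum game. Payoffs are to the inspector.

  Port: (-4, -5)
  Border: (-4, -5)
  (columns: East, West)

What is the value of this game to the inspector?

Row minima: Port → -5, Border → -5; maximin = -5.
Column maxima: East → -4, West → -5; minimax = -5.
Since maximin = minimax = -5, there is a saddle point and the value is -5.

-5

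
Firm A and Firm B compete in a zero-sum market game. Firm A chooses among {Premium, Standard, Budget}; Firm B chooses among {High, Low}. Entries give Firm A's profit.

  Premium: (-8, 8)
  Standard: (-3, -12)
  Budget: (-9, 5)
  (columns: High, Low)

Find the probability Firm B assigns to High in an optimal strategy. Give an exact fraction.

Row minima: Premium → -8, Standard → -12, Budget → -9; maximin = -8.
Column maxima: High → -3, Low → 8; minimax = -3.
-8 ≠ -3, so there is no saddle point; optimal play is mixed.
Budget is strictly dominated by Premium, so Firm A never plays it.
On the remaining 2×2 (Premium, Standard vs High, Low):
Let Firm A play Premium with probability p. Expected payoff against High: (-8)p + (-3)(1−p) = −5p − 3; against Low: 8p + (-12)(1−p) = 20p − 12.
Setting these equal: −5p − 3 = 20p − 12 ⇒ −25p = -9 ⇒ p = 9/25, and the value is (-5)·(9/25) − 3 = -24/5.
For Firm B: with q = P(High), equating Premium's and Standard's payoffs gives −16q + 8 = 9q − 12 ⇒ q = 4/5.

4/5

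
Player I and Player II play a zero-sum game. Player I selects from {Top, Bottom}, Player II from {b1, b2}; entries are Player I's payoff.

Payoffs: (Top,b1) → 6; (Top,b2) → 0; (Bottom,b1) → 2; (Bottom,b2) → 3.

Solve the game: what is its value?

18/7

Row minima: Top → 0, Bottom → 2; maximin = 2.
Column maxima: b1 → 6, b2 → 3; minimax = 3.
2 ≠ 3, so there is no saddle point; optimal play is mixed.
Let Player I play Top with probability p. Expected payoff against b1: 6p + 2(1−p) = 4p + 2; against b2: 0p + 3(1−p) = −3p + 3.
Setting these equal: 4p + 2 = −3p + 3 ⇒ 7p = 1 ⇒ p = 1/7, and the value is (4)·(1/7) + 2 = 18/7.
For Player II: with q = P(b1), equating Top's and Bottom's payoffs gives 6q = −q + 3 ⇒ q = 3/7.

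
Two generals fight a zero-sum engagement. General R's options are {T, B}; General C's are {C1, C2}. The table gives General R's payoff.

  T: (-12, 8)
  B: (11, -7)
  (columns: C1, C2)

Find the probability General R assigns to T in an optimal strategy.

Row minima: T → -12, B → -7; maximin = -7.
Column maxima: C1 → 11, C2 → 8; minimax = 8.
-7 ≠ 8, so there is no saddle point; optimal play is mixed.
Let General R play T with probability p. Expected payoff against C1: (-12)p + 11(1−p) = −23p + 11; against C2: 8p + (-7)(1−p) = 15p − 7.
Setting these equal: −23p + 11 = 15p − 7 ⇒ −38p = -18 ⇒ p = 9/19, and the value is (-23)·(9/19) + 11 = 2/19.
For General C: with q = P(C1), equating T's and B's payoffs gives −20q + 8 = 18q − 7 ⇒ q = 15/38.

9/19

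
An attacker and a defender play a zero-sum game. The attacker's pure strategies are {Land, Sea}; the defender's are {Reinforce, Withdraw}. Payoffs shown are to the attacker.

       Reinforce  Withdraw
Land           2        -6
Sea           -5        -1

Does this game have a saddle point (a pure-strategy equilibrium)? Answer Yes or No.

No

Row minima: Land → -6, Sea → -5; maximin = -5.
Column maxima: Reinforce → 2, Withdraw → -1; minimax = -1.
-5 ≠ -1, so no pure-strategy equilibrium exists.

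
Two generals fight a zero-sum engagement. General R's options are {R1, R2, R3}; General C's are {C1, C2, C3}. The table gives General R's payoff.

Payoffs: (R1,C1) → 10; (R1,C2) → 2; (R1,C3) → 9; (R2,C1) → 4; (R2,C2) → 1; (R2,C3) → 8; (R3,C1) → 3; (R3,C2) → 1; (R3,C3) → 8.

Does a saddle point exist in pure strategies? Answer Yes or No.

Yes

Row minima: R1 → 2, R2 → 1, R3 → 1; maximin = 2.
Column maxima: C1 → 10, C2 → 2, C3 → 9; minimax = 2.
maximin = minimax = 2, so a saddle point exists.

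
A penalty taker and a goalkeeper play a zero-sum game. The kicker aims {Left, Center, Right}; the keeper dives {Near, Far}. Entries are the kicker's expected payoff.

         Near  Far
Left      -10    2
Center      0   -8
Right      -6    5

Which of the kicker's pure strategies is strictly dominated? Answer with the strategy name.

Right gives a strictly higher payoff than Left against every column: -6 > -10, 5 > 2.
So Left is strictly dominated and the kicker never plays it.

Left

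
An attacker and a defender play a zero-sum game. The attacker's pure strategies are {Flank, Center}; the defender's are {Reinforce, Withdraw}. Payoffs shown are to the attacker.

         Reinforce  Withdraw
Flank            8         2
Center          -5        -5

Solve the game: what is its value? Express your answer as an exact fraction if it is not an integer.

Row minima: Flank → 2, Center → -5; maximin = 2.
Column maxima: Reinforce → 8, Withdraw → 2; minimax = 2.
Since maximin = minimax = 2, there is a saddle point and the value is 2.

2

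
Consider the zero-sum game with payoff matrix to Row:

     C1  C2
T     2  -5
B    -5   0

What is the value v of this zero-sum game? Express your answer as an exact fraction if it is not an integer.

Row minima: T → -5, B → -5; maximin = -5.
Column maxima: C1 → 2, C2 → 0; minimax = 0.
-5 ≠ 0, so there is no saddle point; optimal play is mixed.
Let Row play T with probability p. Expected payoff against C1: 2p + (-5)(1−p) = 7p − 5; against C2: (-5)p + 0(1−p) = −5p.
Setting these equal: 7p − 5 = −5p ⇒ 12p = 5 ⇒ p = 5/12, and the value is (7)·(5/12) − 5 = -25/12.
For Column: with q = P(C1), equating T's and B's payoffs gives 7q − 5 = −5q ⇒ q = 5/12.

-25/12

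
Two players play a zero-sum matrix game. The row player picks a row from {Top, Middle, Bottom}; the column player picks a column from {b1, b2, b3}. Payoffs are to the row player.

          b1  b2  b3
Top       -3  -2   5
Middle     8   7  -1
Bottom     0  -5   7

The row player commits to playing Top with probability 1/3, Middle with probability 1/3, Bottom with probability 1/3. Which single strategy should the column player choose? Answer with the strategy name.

If the column player plays b1, the row player's expected payoff is (1/3)·(-3) + (1/3)·8 + (1/3)·0 = 5/3.
If the column player plays b2, the row player's expected payoff is (1/3)·(-2) + (1/3)·7 + (1/3)·(-5) = 0.
If the column player plays b3, the row player's expected payoff is (1/3)·5 + (1/3)·(-1) + (1/3)·7 = 11/3.
The column player minimizes the row player's payoff; the smallest is 0, so the best response is b2.

b2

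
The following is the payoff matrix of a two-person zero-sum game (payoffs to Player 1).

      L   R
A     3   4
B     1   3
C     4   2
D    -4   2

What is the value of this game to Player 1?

10/3

Row minima: A → 3, B → 1, C → 2, D → -4; maximin = 3.
Column maxima: L → 4, R → 4; minimax = 4.
3 ≠ 4, so there is no saddle point; optimal play is mixed.
B is strictly dominated by A, so Player 1 never plays it.
D is strictly dominated by A, so Player 1 never plays it.
On the remaining 2×2 (A, C vs L, R):
Let Player 1 play A with probability p. Expected payoff against L: 3p + 4(1−p) = −p + 4; against R: 4p + 2(1−p) = 2p + 2.
Setting these equal: −p + 4 = 2p + 2 ⇒ −3p = -2 ⇒ p = 2/3, and the value is (-1)·(2/3) + 4 = 10/3.
For Player 2: with q = P(L), equating A's and C's payoffs gives −q + 4 = 2q + 2 ⇒ q = 2/3.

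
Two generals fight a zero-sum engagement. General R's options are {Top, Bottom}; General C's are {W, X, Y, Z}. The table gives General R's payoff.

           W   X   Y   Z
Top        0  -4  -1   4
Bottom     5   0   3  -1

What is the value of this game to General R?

Row minima: Top → -4, Bottom → -1; maximin = -1.
Column maxima: W → 5, X → 0, Y → 3, Z → 4; minimax = 0.
-1 ≠ 0, so there is no saddle point; optimal play is mixed.
W is strictly dominated by X (it gives General R strictly more in every row), so General C never plays it.
Y is strictly dominated by X (it gives General R strictly more in every row), so General C never plays it.
On the remaining 2×2 (Top, Bottom vs X, Z):
Let General R play Top with probability p. Expected payoff against X: (-4)p + 0(1−p) = −4p; against Z: 4p + (-1)(1−p) = 5p − 1.
Setting these equal: −4p = 5p − 1 ⇒ −9p = -1 ⇒ p = 1/9, and the value is (-4)·(1/9) = -4/9.
For General C: with q = P(X), equating Top's and Bottom's payoffs gives −8q + 4 = q − 1 ⇒ q = 5/9.

-4/9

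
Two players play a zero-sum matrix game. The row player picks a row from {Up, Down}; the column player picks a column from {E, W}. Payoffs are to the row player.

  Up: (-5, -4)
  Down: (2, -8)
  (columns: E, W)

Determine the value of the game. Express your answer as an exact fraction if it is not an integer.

Row minima: Up → -5, Down → -8; maximin = -5.
Column maxima: E → 2, W → -4; minimax = -4.
-5 ≠ -4, so there is no saddle point; optimal play is mixed.
Let the row player play Up with probability p. Expected payoff against E: (-5)p + 2(1−p) = −7p + 2; against W: (-4)p + (-8)(1−p) = 4p − 8.
Setting these equal: −7p + 2 = 4p − 8 ⇒ −11p = -10 ⇒ p = 10/11, and the value is (-7)·(10/11) + 2 = -48/11.
For the column player: with q = P(E), equating Up's and Down's payoffs gives −q − 4 = 10q − 8 ⇒ q = 4/11.

-48/11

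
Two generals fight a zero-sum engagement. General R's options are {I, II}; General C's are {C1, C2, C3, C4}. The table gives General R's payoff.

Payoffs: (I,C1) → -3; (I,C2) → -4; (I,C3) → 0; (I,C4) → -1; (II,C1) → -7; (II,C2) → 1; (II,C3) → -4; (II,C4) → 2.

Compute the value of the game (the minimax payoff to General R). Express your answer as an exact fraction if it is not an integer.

-31/9

Row minima: I → -4, II → -7; maximin = -4.
Column maxima: C1 → -3, C2 → 1, C3 → 0, C4 → 2; minimax = -3.
-4 ≠ -3, so there is no saddle point; optimal play is mixed.
C3 is strictly dominated by C1 (it gives General R strictly more in every row), so General C never plays it.
C4 is strictly dominated by C1 (it gives General R strictly more in every row), so General C never plays it.
On the remaining 2×2 (I, II vs C1, C2):
Let General R play I with probability p. Expected payoff against C1: (-3)p + (-7)(1−p) = 4p − 7; against C2: (-4)p + 1(1−p) = −5p + 1.
Setting these equal: 4p − 7 = −5p + 1 ⇒ 9p = 8 ⇒ p = 8/9, and the value is (4)·(8/9) − 7 = -31/9.
For General C: with q = P(C1), equating I's and II's payoffs gives q − 4 = −8q + 1 ⇒ q = 5/9.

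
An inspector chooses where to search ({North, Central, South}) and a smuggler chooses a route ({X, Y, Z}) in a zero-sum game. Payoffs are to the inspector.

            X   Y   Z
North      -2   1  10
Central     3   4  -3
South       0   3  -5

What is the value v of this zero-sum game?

4/3

Row minima: North → -2, Central → -3, South → -5; maximin = -2.
Column maxima: X → 3, Y → 4, Z → 10; minimax = 3.
-2 ≠ 3, so there is no saddle point; optimal play is mixed.
South is strictly dominated by Central, so the inspector never plays it.
Y is strictly dominated by X (it gives the inspector strictly more in every row), so the smuggler never plays it.
On the remaining 2×2 (North, Central vs X, Z):
Let the inspector play North with probability p. Expected payoff against X: (-2)p + 3(1−p) = −5p + 3; against Z: 10p + (-3)(1−p) = 13p − 3.
Setting these equal: −5p + 3 = 13p − 3 ⇒ −18p = -6 ⇒ p = 1/3, and the value is (-5)·(1/3) + 3 = 4/3.
For the smuggler: with q = P(X), equating North's and Central's payoffs gives −12q + 10 = 6q − 3 ⇒ q = 13/18.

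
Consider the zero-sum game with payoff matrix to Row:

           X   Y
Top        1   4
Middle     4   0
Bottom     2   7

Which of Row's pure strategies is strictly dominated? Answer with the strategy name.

Bottom gives a strictly higher payoff than Top against every column: 2 > 1, 7 > 4.
So Top is strictly dominated and Row never plays it.

Top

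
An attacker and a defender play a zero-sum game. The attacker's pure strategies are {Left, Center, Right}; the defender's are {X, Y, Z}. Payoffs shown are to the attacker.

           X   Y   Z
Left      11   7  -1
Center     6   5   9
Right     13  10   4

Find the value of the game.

7

Row minima: Left → -1, Center → 5, Right → 4; maximin = 5.
Column maxima: X → 13, Y → 10, Z → 9; minimax = 9.
5 ≠ 9, so there is no saddle point; optimal play is mixed.
Left is strictly dominated by Right, so the attacker never plays it.
X is strictly dominated by Y (it gives the attacker strictly more in every row), so the defender never plays it.
On the remaining 2×2 (Center, Right vs Y, Z):
Let the attacker play Center with probability p. Expected payoff against Y: 5p + 10(1−p) = −5p + 10; against Z: 9p + 4(1−p) = 5p + 4.
Setting these equal: −5p + 10 = 5p + 4 ⇒ −10p = -6 ⇒ p = 3/5, and the value is (-5)·(3/5) + 10 = 7.
For the defender: with q = P(Y), equating Center's and Right's payoffs gives −4q + 9 = 6q + 4 ⇒ q = 1/2.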